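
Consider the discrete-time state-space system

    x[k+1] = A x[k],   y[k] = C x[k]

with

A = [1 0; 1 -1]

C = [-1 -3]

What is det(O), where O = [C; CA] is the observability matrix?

CA = [[-4, 3]]
Observability matrix O = [C; CA] = [[-1, -3], [-4, 3]]
det(O) = (-1)·3 - (-3)·(-4) = -3 - 12 = -15
Since det(O) ≠ 0, rank(O) = 2 and the system is completely observable.

-15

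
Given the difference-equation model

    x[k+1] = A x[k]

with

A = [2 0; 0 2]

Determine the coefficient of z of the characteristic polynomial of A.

For a 2×2 matrix, det(zI - A) = z^2 - (tr A)z + det A.
tr A = 4, det A = 4.
So p(z) = z^2 - 4z + 4.
The coefficient of z is -4.

-4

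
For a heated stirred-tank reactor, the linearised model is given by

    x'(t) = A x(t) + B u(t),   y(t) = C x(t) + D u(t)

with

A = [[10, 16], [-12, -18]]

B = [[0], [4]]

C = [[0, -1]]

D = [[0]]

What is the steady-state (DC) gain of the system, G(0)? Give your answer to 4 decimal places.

3.3333

G(0) = C(-A)^{-1}B + D = -C A^{-1} B + D.
det A = 12, so A^{-1} = (1/12)·adj(A) = [[-3/2, -4/3], [1, 5/6]]
A^{-1} B = [-16/3, 10/3]^T
C A^{-1} B = -10/3
G(0) = D - C A^{-1} B = 0 - (-10/3) = 10/3 ≈ 3.3333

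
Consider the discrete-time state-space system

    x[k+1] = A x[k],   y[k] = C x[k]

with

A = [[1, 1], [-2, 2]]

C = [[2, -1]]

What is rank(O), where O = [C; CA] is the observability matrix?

CA = [[4, 0]]
Observability matrix O = [C; CA] = [[2, -1], [4, 0]]
det(O) = 2·0 - (-1)·4 = 0 - (-4) = 4 ≠ 0, so rank(O) = 2.
rank(O) = 2 = n, so the pair (A, C) is completely observable.

2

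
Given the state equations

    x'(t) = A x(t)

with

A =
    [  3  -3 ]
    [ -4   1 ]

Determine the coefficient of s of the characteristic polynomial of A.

-4

For a 2×2 matrix, det(sI - A) = s^2 - (tr A)s + det A.
tr A = 4, det A = -9.
So p(s) = s^2 - 4s - 9.
The coefficient of s is -4.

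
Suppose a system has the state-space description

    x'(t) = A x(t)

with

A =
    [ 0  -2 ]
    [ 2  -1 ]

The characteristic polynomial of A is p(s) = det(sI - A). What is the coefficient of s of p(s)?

1

For a 2×2 matrix, det(sI - A) = s^2 - (tr A)s + det A.
tr A = -1, det A = 4.
So p(s) = s^2 + s + 4.
The coefficient of s is 1.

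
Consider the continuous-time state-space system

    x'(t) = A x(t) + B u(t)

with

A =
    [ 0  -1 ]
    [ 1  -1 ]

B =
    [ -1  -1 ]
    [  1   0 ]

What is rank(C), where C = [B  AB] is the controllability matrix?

AB = [[-1, 0], [-2, -1]]
Controllability matrix C = [B  AB] = [[-1, -1, -1, 0], [1, 0, -2, -1]]
Take the 2×2 submatrix of C formed by columns 1, 2: [[-1, -1], [1, 0]]. Its determinant is (-1)·0 - (-1)·1 = 0 - (-1) = 1 ≠ 0.
So rank(C) ≥ 2; since C has 2 rows, rank(C) = 2.
rank(C) = 2 = n, so the pair (A, B) is completely controllable.

2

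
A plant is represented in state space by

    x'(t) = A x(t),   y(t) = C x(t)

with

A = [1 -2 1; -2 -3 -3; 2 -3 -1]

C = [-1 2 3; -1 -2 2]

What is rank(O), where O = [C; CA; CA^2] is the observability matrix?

3

CA = [[1, -13, -10], [7, 2, 3]]
CA^2 = [[7, 67, 50], [9, -29, -2]]
Observability matrix O = [C; CA; CA^2] = [[-1, 2, 3], [-1, -2, 2], [1, -13, -10], [7, 2, 3], [7, 67, 50], [9, -29, -2]]
Take the 3×3 submatrix of O formed by rows 1, 2, 3: [[-1, 2, 3], [-1, -2, 2], [1, -13, -10]]. Its determinant is (-1)·((-2)·(-10) - 2·(-13)) - 2·((-1)·(-10) - 2·1) + 3·((-1)·(-13) - (-2)·1) = (-1)·46 - 2·8 + 3·15 = -17 ≠ 0.
So rank(O) ≥ 3; since O has 3 columns, rank(O) = 3.
rank(O) = 3 = n, so the pair (A, C) is completely observable.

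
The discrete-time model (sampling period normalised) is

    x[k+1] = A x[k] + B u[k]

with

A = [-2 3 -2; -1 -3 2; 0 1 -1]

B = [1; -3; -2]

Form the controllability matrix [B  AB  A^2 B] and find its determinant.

118

AB = [[-7], [4], [-1]]
A^2B = [[28], [-7], [5]]
Controllability matrix C = [B  AB  A^2B] = [[1, -7, 28], [-3, 4, -7], [-2, -1, 5]]
Expanding along the first row, det(C) = 1·(4·5 - (-7)·(-1)) - (-7)·((-3)·5 - (-7)·(-2)) + 28·((-3)·(-1) - 4·(-2)) = 1·13 - (-7)·(-29) + 28·11 = 118
Since det(C) ≠ 0, rank(C) = 3 and the system is completely controllable.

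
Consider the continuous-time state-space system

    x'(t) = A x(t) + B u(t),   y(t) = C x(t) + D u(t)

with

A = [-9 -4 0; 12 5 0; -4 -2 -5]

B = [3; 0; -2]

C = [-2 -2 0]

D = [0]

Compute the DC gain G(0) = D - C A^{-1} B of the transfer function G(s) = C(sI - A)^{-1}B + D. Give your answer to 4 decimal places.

-14.0000

G(0) = C(-A)^{-1}B + D = -C A^{-1} B + D.
det A = -15, so A^{-1} = (1/-15)·adj(A) = [[5/3, 4/3, 0], [-4, -3, 0], [4/15, 2/15, -1/5]]
A^{-1} B = [5, -12, 6/5]^T
C A^{-1} B = 14
G(0) = D - C A^{-1} B = 0 - (14) = -14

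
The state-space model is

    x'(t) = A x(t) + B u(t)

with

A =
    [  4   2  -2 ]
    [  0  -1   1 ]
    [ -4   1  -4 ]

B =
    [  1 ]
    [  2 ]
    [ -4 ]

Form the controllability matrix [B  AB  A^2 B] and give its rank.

AB = [[16], [-6], [14]]
A^2B = [[24], [20], [-126]]
Controllability matrix C = [B  AB  A^2B] = [[1, 16, 24], [2, -6, 20], [-4, 14, -126]]
det(C) = 1·((-6)·(-126) - 20·14) - 16·(2·(-126) - 20·(-4)) + 24·(2·14 - (-6)·(-4)) = 1·476 - 16·(-172) + 24·4 = 3324 ≠ 0, so rank(C) = 3.
rank(C) = 3 = n, so the pair (A, B) is completely controllable.

3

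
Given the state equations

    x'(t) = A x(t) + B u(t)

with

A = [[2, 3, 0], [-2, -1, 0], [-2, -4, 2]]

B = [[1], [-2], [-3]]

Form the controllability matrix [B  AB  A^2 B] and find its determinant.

32

AB = [[-4], [0], [0]]
A^2B = [[-8], [8], [8]]
Controllability matrix C = [B  AB  A^2B] = [[1, -4, -8], [-2, 0, 8], [-3, 0, 8]]
Expanding along the first row, det(C) = 1·(0·8 - 8·0) - (-4)·((-2)·8 - 8·(-3)) + (-8)·((-2)·0 - 0·(-3)) = 1·0 - (-4)·8 + (-8)·0 = 32
Since det(C) ≠ 0, rank(C) = 3 and the system is completely controllable.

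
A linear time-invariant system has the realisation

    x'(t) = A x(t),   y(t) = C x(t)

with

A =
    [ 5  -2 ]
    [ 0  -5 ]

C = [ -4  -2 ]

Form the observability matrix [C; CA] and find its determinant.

CA = [[-20, 18]]
Observability matrix O = [C; CA] = [[-4, -2], [-20, 18]]
det(O) = (-4)·18 - (-2)·(-20) = -72 - 40 = -112
Since det(O) ≠ 0, rank(O) = 2 and the system is completely observable.

-112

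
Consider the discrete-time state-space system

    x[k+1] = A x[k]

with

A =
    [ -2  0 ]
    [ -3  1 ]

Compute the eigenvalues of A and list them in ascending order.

det(zI - A) = z^2 - (tr A)z + det A, with tr A = (-2) + 1 = -1 and det A = (-2)·1 - 0·(-3) = -2 - 0 = -2.
So p(z) = det(zI - A) = z^2 + z - 2.
Factor z^2 + z - 2: two numbers with sum -1 and product -2 are 1 and -2, so z^2 + z - 2 = (z - 1)(z + 2).
Hence p(z) = (z - 1) (z + 2), with roots -2, 1.

-2, 1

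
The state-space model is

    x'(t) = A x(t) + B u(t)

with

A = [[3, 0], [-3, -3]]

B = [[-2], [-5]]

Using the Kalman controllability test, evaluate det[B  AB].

AB = [[-6], [21]]
Controllability matrix C = [B  AB] = [[-2, -6], [-5, 21]]
det(C) = (-2)·21 - (-6)·(-5) = -42 - 30 = -72
Since det(C) ≠ 0, rank(C) = 2 and the system is completely controllable.

-72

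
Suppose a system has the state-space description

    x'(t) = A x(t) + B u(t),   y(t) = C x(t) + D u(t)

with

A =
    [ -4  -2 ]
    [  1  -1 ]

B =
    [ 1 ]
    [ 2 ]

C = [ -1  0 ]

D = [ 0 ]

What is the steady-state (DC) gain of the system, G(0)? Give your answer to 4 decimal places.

G(0) = C(-A)^{-1}B + D = -C A^{-1} B + D.
det A = 6, so A^{-1} = (1/6)·adj(A) = [[-1/6, 1/3], [-1/6, -2/3]]
A^{-1} B = [1/2, -3/2]^T
C A^{-1} B = -1/2
G(0) = D - C A^{-1} B = 0 - (-1/2) = 1/2 ≈ 0.5000

0.5000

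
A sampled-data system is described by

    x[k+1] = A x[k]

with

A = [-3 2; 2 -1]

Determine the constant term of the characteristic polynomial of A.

-1

For a 2×2 matrix, det(zI - A) = z^2 - (tr A)z + det A.
tr A = -4, det A = -1.
So p(z) = z^2 + 4z - 1.
The constant term is -1.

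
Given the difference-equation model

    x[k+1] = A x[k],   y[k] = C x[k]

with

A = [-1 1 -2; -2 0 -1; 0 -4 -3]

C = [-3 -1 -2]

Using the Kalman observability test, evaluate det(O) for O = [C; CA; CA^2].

CA = [[5, 5, 13]]
CA^2 = [[-15, -47, -54]]
Observability matrix O = [C; CA; CA^2] = [[-3, -1, -2], [5, 5, 13], [-15, -47, -54]]
Expanding along the first row, det(O) = (-3)·(5·(-54) - 13·(-47)) - (-1)·(5·(-54) - 13·(-15)) + (-2)·(5·(-47) - 5·(-15)) = (-3)·341 - (-1)·(-75) + (-2)·(-160) = -778
Since det(O) ≠ 0, rank(O) = 3 and the system is completely observable.

-778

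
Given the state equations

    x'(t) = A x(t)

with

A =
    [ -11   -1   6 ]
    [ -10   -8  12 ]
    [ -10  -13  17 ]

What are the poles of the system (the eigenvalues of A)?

-6, -1, 5

det(sI - A) = s^3 - (tr A)s^2 + (M11 + M22 + M33)s - det A, where Mii is the 2×2 principal minor of A obtained by deleting row i and column i.
tr A = (-11) + (-8) + 17 = -2; M11 = (-8)·17 - 12·(-13) = -136 - (-156) = 20; M22 = (-11)·17 - 6·(-10) = -187 - (-60) = -127; M33 = (-11)·(-8) - (-1)·(-10) = 88 - 10 = 78; sum of minors = -29.
det A = (-11)·((-8)·17 - 12·(-13)) - (-1)·((-10)·17 - 12·(-10)) + 6·((-10)·(-13) - (-8)·(-10)) = (-11)·20 - (-1)·(-50) + 6·50 = 30.
So p(s) = det(sI - A) = s^3 + 2s^2 - 29s - 30.
Rational-root test: any integer root divides -30. Testing small divisors, s = -1 works: p(-1) = -1 + 2 + 29 + (-30) = 0, so (s + 1) is a factor.
Dividing, p(s) = (s + 1)(s^2 + s - 30).
Factor s^2 + s - 30: two numbers with sum -1 and product -30 are 5 and -6, so s^2 + s - 30 = (s - 5)(s + 6).
Hence p(s) = (s - 5) (s + 1) (s + 6), with roots -6, -1, 5.
At least one eigenvalue has non-negative real part, so the system is not asymptotically stable.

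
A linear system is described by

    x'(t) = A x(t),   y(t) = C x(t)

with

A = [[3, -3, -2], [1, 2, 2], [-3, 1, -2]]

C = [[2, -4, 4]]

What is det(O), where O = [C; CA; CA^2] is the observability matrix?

CA = [[-10, -10, -20]]
CA^2 = [[20, -10, 40]]
Observability matrix O = [C; CA; CA^2] = [[2, -4, 4], [-10, -10, -20], [20, -10, 40]]
Expanding along the first row, det(O) = 2·((-10)·40 - (-20)·(-10)) - (-4)·((-10)·40 - (-20)·20) + 4·((-10)·(-10) - (-10)·20) = 2·(-600) - (-4)·0 + 4·300 = 0
Since det(O) = 0, rank(O) < 3 and the system is not completely observable.

0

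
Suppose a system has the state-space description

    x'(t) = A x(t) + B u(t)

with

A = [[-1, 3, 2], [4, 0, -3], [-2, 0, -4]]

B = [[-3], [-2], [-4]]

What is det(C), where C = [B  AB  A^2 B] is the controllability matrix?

AB = [[-11], [0], [22]]
A^2B = [[55], [-110], [-66]]
Controllability matrix C = [B  AB  A^2B] = [[-3, -11, 55], [-2, 0, -110], [-4, 22, -66]]
Expanding along the first row, det(C) = (-3)·(0·(-66) - (-110)·22) - (-11)·((-2)·(-66) - (-110)·(-4)) + 55·((-2)·22 - 0·(-4)) = (-3)·2420 - (-11)·(-308) + 55·(-44) = -13068
Since det(C) ≠ 0, rank(C) = 3 and the system is completely controllable.

-13068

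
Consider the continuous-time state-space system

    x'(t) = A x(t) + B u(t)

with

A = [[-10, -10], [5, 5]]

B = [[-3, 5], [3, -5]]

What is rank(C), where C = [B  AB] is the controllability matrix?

AB = [[0, 0], [0, 0]]
Controllability matrix C = [B  AB] = [[-3, 5, 0, 0], [3, -5, 0, 0]]
Every column of C is a scalar multiple of column 1 = [-3, 3] (multipliers 1, -5/3, 0, 0), so the columns span a one-dimensional space.
C ≠ 0, hence rank(C) = 1.
rank(C) = 1 < n = 2, so the pair (A, B) is not completely controllable.

1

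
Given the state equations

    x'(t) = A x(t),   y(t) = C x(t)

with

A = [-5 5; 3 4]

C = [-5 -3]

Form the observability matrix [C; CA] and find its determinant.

CA = [[16, -37]]
Observability matrix O = [C; CA] = [[-5, -3], [16, -37]]
det(O) = (-5)·(-37) - (-3)·16 = 185 - (-48) = 233
Since det(O) ≠ 0, rank(O) = 2 and the system is completely observable.

233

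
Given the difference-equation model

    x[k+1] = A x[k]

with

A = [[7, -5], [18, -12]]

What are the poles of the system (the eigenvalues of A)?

-3, -2

det(zI - A) = z^2 - (tr A)z + det A, with tr A = 7 + (-12) = -5 and det A = 7·(-12) - (-5)·18 = -84 - (-90) = 6.
So p(z) = det(zI - A) = z^2 + 5z + 6.
Factor z^2 + 5z + 6: two numbers with sum -5 and product 6 are -2 and -3, so z^2 + 5z + 6 = (z + 2)(z + 3).
Hence p(z) = (z + 2) (z + 3), with roots -3, -2.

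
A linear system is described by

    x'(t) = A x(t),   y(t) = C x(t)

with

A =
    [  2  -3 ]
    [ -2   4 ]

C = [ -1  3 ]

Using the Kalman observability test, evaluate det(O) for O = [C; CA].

9

CA = [[-8, 15]]
Observability matrix O = [C; CA] = [[-1, 3], [-8, 15]]
det(O) = (-1)·15 - 3·(-8) = -15 - (-24) = 9
Since det(O) ≠ 0, rank(O) = 2 and the system is completely observable.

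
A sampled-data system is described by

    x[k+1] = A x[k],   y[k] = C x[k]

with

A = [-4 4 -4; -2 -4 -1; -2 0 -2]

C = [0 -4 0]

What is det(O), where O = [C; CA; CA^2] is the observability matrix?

CA = [[8, 16, 4]]
CA^2 = [[-72, -32, -56]]
Observability matrix O = [C; CA; CA^2] = [[0, -4, 0], [8, 16, 4], [-72, -32, -56]]
Expanding along the first row, det(O) = 0·(16·(-56) - 4·(-32)) - (-4)·(8·(-56) - 4·(-72)) + 0·(8·(-32) - 16·(-72)) = 0·(-768) - (-4)·(-160) + 0·896 = -640
Since det(O) ≠ 0, rank(O) = 3 and the system is completely observable.

-640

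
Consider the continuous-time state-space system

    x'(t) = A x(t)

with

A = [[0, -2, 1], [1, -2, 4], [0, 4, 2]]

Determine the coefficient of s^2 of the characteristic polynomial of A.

Expand det(sI - A) for the 3×3 matrix.
p(s) = s^3 - 18s - 8.
(Check: constant term = det(-A) = (-1)^3 det A = -8; coefficient of s^2 = -tr A = 0.)
The coefficient of s^2 is 0.

0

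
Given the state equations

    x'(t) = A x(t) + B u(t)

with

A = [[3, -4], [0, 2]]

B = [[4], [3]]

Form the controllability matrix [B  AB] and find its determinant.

AB = [[0], [6]]
Controllability matrix C = [B  AB] = [[4, 0], [3, 6]]
det(C) = 4·6 - 0·3 = 24 - 0 = 24
Since det(C) ≠ 0, rank(C) = 2 and the system is completely controllable.

24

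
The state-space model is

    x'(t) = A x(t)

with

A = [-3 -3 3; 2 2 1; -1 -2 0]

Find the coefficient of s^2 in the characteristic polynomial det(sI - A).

1

Expand det(sI - A) for the 3×3 matrix.
p(s) = s^3 + s^2 + 5s + 9.
(Check: constant term = det(-A) = (-1)^3 det A = 9; coefficient of s^2 = -tr A = 1.)
The coefficient of s^2 is 1.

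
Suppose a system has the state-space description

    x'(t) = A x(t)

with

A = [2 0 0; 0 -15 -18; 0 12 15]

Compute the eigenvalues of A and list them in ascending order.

det(sI - A) = s^3 - (tr A)s^2 + (M11 + M22 + M33)s - det A, where Mii is the 2×2 principal minor of A obtained by deleting row i and column i.
tr A = 2 + (-15) + 15 = 2; M11 = (-15)·15 - (-18)·12 = -225 - (-216) = -9; M22 = 2·15 - 0·0 = 30 - 0 = 30; M33 = 2·(-15) - 0·0 = -30 - 0 = -30; sum of minors = -9.
det A = 2·((-15)·15 - (-18)·12) - 0·(0·15 - (-18)·0) + 0·(0·12 - (-15)·0) = 2·(-9) - 0·0 + 0·0 = -18.
So p(s) = det(sI - A) = s^3 - 2s^2 - 9s + 18.
Rational-root test: any integer root divides 18. Testing small divisors, s = 2 works: p(2) = 8 + (-8) + (-18) + 18 = 0, so (s - 2) is a factor.
Dividing, p(s) = (s - 2)(s^2 - 9).
Factor s^2 - 9: two numbers with sum 0 and product -9 are 3 and -3, so s^2 - 9 = (s - 3)(s + 3).
Hence p(s) = (s - 3) (s - 2) (s + 3), with roots -3, 2, 3.
At least one eigenvalue has non-negative real part, so the system is not asymptotically stable.

-3, 2, 3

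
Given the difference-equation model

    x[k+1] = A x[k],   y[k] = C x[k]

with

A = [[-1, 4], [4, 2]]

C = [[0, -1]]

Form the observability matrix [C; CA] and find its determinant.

CA = [[-4, -2]]
Observability matrix O = [C; CA] = [[0, -1], [-4, -2]]
det(O) = 0·(-2) - (-1)·(-4) = 0 - 4 = -4
Since det(O) ≠ 0, rank(O) = 2 and the system is completely observable.

-4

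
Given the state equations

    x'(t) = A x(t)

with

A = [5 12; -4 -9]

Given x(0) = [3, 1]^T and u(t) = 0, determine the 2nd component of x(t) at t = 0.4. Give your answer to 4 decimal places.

-3.0209

det(sI - A) = s^2 - (tr A)s + det A, with tr A = 5 + (-9) = -4 and det A = 5·(-9) - 12·(-4) = -45 - (-48) = 3.
So p(s) = det(sI - A) = s^2 + 4s + 3.
Factor s^2 + 4s + 3: two numbers with sum -4 and product 3 are -1 and -3, so s^2 + 4s + 3 = (s + 1)(s + 3).
Hence p(s) = (s + 1) (s + 3), with roots -3, -1.
The eigenvalues -3, -1 are distinct and real, so A is diagonalisable and x(t) = e^{At} x(0) = V diag(e^{λ_i t}) V^{-1} x(0), where the columns of V are the eigenvectors.
λ = -3: A - (-3)I = [[8, 12], [-4, -6]]. Row 1 gives 8·v1 + 12·v2 = 0, so take v_1 = [-3, 2]^T.
λ = -1: A - (-1)I = [[6, 12], [-4, -8]]. Row 1 gives 6·v1 + 12·v2 = 0, so take v_2 = [-2, 1]^T.
V = [v_1 v_2] = [[-3, -2], [2, 1]] has det V = 1, so V^{-1} = adj(V)/det V = [[1, 2], [-2, -3]].
Modal coordinates z(0) = V^{-1} x(0): 1·3 + 2·1 = 5; (-2)·3 + (-3)·1 = -9; so z(0) = [5, -9]^T.
x_2(t) = Σ_i (v_i)_2 · z_i(0) · e^{λ_i t} (row 2 of V times the modal terms).
x_2(0.4) = 2·5·e^{-3·0.4} + 1·(-9)·e^{-1·0.4} = 10·0.301194 + (-9)·0.670320 = -3.0209.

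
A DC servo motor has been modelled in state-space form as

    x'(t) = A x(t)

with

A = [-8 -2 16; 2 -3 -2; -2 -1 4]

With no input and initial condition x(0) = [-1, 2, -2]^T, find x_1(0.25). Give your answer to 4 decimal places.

-5.4570

det(sI - A) = s^3 - (tr A)s^2 + (M11 + M22 + M33)s - det A, where Mii is the 2×2 principal minor of A obtained by deleting row i and column i.
tr A = (-8) + (-3) + 4 = -7; M11 = (-3)·4 - (-2)·(-1) = -12 - 2 = -14; M22 = (-8)·4 - 16·(-2) = -32 - (-32) = 0; M33 = (-8)·(-3) - (-2)·2 = 24 - (-4) = 28; sum of minors = 14.
det A = (-8)·((-3)·4 - (-2)·(-1)) - (-2)·(2·4 - (-2)·(-2)) + 16·(2·(-1) - (-3)·(-2)) = (-8)·(-14) - (-2)·4 + 16·(-8) = -8.
So p(s) = det(sI - A) = s^3 + 7s^2 + 14s + 8.
Rational-root test: any integer root divides 8. Testing small divisors, s = -1 works: p(-1) = -1 + 7 + (-14) + 8 = 0, so (s + 1) is a factor.
Dividing, p(s) = (s + 1)(s^2 + 6s + 8).
Factor s^2 + 6s + 8: two numbers with sum -6 and product 8 are -2 and -4, so s^2 + 6s + 8 = (s + 2)(s + 4).
Hence p(s) = (s + 1) (s + 2) (s + 4), with roots -4, -2, -1.
The eigenvalues -4, -2, -1 are distinct and real, so A is diagonalisable and x(t) = e^{At} x(0) = V diag(e^{λ_i t}) V^{-1} x(0), where the columns of V are the eigenvectors.
λ = -4: A - (-4)I = [[-4, -2, 16], [2, 1, -2], [-2, -1, 8]]. v must be orthogonal to every row; (row 1) × (row 2) = [-12, 24, 0], so take v_1 = [1, -2, 0]^T.
λ = -2: A - (-2)I = [[-6, -2, 16], [2, -1, -2], [-2, -1, 6]]. v must be orthogonal to every row; (row 1) × (row 2) = [20, 20, 10], so take v_2 = [2, 2, 1]^T.
λ = -1: A - (-1)I = [[-7, -2, 16], [2, -2, -2], [-2, -1, 5]]. v must be orthogonal to every row; (row 1) × (row 2) = [36, 18, 18], so take v_3 = [2, 1, 1]^T.
V = [v_1 v_2 v_3] = [[1, 2, 2], [-2, 2, 1], [0, 1, 1]] has det V = 1, so V^{-1} = adj(V)/det V = [[1, 0, -2], [2, 1, -5], [-2, -1, 6]].
Modal coordinates z(0) = V^{-1} x(0): 1·(-1) + 0·2 + (-2)·(-2) = 3; 2·(-1) + 1·2 + (-5)·(-2) = 10; (-2)·(-1) + (-1)·2 + 6·(-2) = -12; so z(0) = [3, 10, -12]^T.
x_1(t) = Σ_i (v_i)_1 · z_i(0) · e^{λ_i t} (row 1 of V times the modal terms).
x_1(0.25) = 1·3·e^{-4·0.25} + 2·10·e^{-2·0.25} + 2·(-12)·e^{-1·0.25} = 3·0.367879 + 20·0.606531 + (-24)·0.778801 = -5.4570.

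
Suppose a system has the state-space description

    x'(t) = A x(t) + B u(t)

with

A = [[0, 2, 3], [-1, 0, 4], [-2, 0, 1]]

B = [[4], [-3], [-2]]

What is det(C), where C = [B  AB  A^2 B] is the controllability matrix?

-3292

AB = [[-12], [-12], [-10]]
A^2B = [[-54], [-28], [14]]
Controllability matrix C = [B  AB  A^2B] = [[4, -12, -54], [-3, -12, -28], [-2, -10, 14]]
Expanding along the first row, det(C) = 4·((-12)·14 - (-28)·(-10)) - (-12)·((-3)·14 - (-28)·(-2)) + (-54)·((-3)·(-10) - (-12)·(-2)) = 4·(-448) - (-12)·(-98) + (-54)·6 = -3292
Since det(C) ≠ 0, rank(C) = 3 and the system is completely controllable.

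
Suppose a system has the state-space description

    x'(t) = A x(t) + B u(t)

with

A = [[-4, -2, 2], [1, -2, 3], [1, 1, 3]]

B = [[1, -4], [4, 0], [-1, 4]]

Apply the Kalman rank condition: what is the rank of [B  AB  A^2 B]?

3

AB = [[-14, 24], [-10, 8], [2, 8]]
A^2B = [[80, -96], [12, 32], [-18, 56]]
Controllability matrix C = [B  AB  A^2B] = [[1, -4, -14, 24, 80, -96], [4, 0, -10, 8, 12, 32], [-1, 4, 2, 8, -18, 56]]
Take the 3×3 submatrix of C formed by columns 1, 2, 3: [[1, -4, -14], [4, 0, -10], [-1, 4, 2]]. Its determinant is 1·(0·2 - (-10)·4) - (-4)·(4·2 - (-10)·(-1)) + (-14)·(4·4 - 0·(-1)) = 1·40 - (-4)·(-2) + (-14)·16 = -192 ≠ 0.
So rank(C) ≥ 3; since C has 3 rows, rank(C) = 3.
rank(C) = 3 = n, so the pair (A, B) is completely controllable.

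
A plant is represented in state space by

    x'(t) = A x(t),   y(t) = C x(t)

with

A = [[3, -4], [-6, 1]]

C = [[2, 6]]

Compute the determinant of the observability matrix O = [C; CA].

CA = [[-30, -2]]
Observability matrix O = [C; CA] = [[2, 6], [-30, -2]]
det(O) = 2·(-2) - 6·(-30) = -4 - (-180) = 176
Since det(O) ≠ 0, rank(O) = 2 and the system is completely observable.

176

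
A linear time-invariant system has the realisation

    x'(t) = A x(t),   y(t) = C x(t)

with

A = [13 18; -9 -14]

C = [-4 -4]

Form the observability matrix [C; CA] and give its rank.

1

CA = [[-16, -16]]
Observability matrix O = [C; CA] = [[-4, -4], [-16, -16]]
Every row of O is a scalar multiple of row 1 = [-4, -4] (multipliers 1, 4), so the rows span a one-dimensional space.
O ≠ 0, hence rank(O) = 1.
rank(O) = 1 < n = 2, so the pair (A, C) is not completely observable.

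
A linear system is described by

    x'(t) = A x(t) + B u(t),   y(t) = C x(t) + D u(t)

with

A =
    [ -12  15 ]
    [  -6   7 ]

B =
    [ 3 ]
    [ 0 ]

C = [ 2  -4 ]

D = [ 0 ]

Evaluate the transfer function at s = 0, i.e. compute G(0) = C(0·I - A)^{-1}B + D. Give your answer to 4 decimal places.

5.0000

G(0) = C(-A)^{-1}B + D = -C A^{-1} B + D.
det A = 6, so A^{-1} = (1/6)·adj(A) = [[7/6, -5/2], [1, -2]]
A^{-1} B = [7/2, 3]^T
C A^{-1} B = -5
G(0) = D - C A^{-1} B = 0 - (-5) = 5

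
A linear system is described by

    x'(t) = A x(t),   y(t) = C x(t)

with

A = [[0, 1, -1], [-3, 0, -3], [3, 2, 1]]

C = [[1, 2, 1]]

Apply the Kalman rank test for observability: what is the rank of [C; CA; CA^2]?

3

CA = [[-3, 3, -6]]
CA^2 = [[-27, -15, -12]]
Observability matrix O = [C; CA; CA^2] = [[1, 2, 1], [-3, 3, -6], [-27, -15, -12]]
det(O) = 1·(3·(-12) - (-6)·(-15)) - 2·((-3)·(-12) - (-6)·(-27)) + 1·((-3)·(-15) - 3·(-27)) = 1·(-126) - 2·(-126) + 1·126 = 252 ≠ 0, so rank(O) = 3.
rank(O) = 3 = n, so the pair (A, C) is completely observable.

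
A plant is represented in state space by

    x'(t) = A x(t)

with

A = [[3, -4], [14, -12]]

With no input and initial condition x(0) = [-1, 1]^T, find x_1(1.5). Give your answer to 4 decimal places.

-0.0237

det(sI - A) = s^2 - (tr A)s + det A, with tr A = 3 + (-12) = -9 and det A = 3·(-12) - (-4)·14 = -36 - (-56) = 20.
So p(s) = det(sI - A) = s^2 + 9s + 20.
Factor s^2 + 9s + 20: two numbers with sum -9 and product 20 are -4 and -5, so s^2 + 9s + 20 = (s + 4)(s + 5).
Hence p(s) = (s + 4) (s + 5), with roots -5, -4.
The eigenvalues -5, -4 are distinct and real, so A is diagonalisable and x(t) = e^{At} x(0) = V diag(e^{λ_i t}) V^{-1} x(0), where the columns of V are the eigenvectors.
λ = -5: A - (-5)I = [[8, -4], [14, -7]]. Row 1 gives 8·v1 + (-4)·v2 = 0, so take v_1 = [-1, -2]^T.
λ = -4: A - (-4)I = [[7, -4], [14, -8]]. Row 1 gives 7·v1 + (-4)·v2 = 0, so take v_2 = [4, 7]^T.
V = [v_1 v_2] = [[-1, 4], [-2, 7]] has det V = 1, so V^{-1} = adj(V)/det V = [[7, -4], [2, -1]].
Modal coordinates z(0) = V^{-1} x(0): 7·(-1) + (-4)·1 = -11; 2·(-1) + (-1)·1 = -3; so z(0) = [-11, -3]^T.
x_1(t) = Σ_i (v_i)_1 · z_i(0) · e^{λ_i t} (row 1 of V times the modal terms).
x_1(1.5) = (-1)·(-11)·e^{-5·1.5} + 4·(-3)·e^{-4·1.5} = 11·0.000553 + (-12)·0.002479 = -0.0237.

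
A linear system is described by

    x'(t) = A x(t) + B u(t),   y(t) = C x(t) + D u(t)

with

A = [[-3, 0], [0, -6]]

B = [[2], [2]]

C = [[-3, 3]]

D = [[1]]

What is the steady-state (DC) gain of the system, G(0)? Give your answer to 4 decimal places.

0.0000

G(0) = C(-A)^{-1}B + D = -C A^{-1} B + D.
det A = 18, so A^{-1} = (1/18)·adj(A) = [[-1/3, 0], [0, -1/6]]
A^{-1} B = [-2/3, -1/3]^T
C A^{-1} B = 1
G(0) = D - C A^{-1} B = 1 - (1) = 0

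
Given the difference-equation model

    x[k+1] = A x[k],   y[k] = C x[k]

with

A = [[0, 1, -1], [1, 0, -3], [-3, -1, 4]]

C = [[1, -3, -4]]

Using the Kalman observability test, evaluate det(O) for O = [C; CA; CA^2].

-992

CA = [[9, 5, -8]]
CA^2 = [[29, 17, -56]]
Observability matrix O = [C; CA; CA^2] = [[1, -3, -4], [9, 5, -8], [29, 17, -56]]
Expanding along the first row, det(O) = 1·(5·(-56) - (-8)·17) - (-3)·(9·(-56) - (-8)·29) + (-4)·(9·17 - 5·29) = 1·(-144) - (-3)·(-272) + (-4)·8 = -992
Since det(O) ≠ 0, rank(O) = 3 and the system is completely observable.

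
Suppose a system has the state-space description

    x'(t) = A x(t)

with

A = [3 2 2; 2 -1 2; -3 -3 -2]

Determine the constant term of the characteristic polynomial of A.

Expand det(sI - A) for the 3×3 matrix.
p(s) = s^3 + s - 2.
(Check: constant term = det(-A) = (-1)^3 det A = -2; coefficient of s^2 = -tr A = 0.)
The constant term is -2.

-2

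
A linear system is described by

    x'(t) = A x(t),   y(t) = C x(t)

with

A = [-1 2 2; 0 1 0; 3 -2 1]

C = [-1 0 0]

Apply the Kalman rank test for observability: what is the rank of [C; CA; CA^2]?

CA = [[1, -2, -2]]
CA^2 = [[-7, 4, 0]]
Observability matrix O = [C; CA; CA^2] = [[-1, 0, 0], [1, -2, -2], [-7, 4, 0]]
det(O) = (-1)·((-2)·0 - (-2)·4) - 0·(1·0 - (-2)·(-7)) + 0·(1·4 - (-2)·(-7)) = (-1)·8 - 0·(-14) + 0·(-10) = -8 ≠ 0, so rank(O) = 3.
rank(O) = 3 = n, so the pair (A, C) is completely observable.

3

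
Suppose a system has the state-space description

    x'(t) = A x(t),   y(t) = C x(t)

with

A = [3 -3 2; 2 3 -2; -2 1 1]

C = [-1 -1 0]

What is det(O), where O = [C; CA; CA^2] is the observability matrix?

50

CA = [[-5, 0, 0]]
CA^2 = [[-15, 15, -10]]
Observability matrix O = [C; CA; CA^2] = [[-1, -1, 0], [-5, 0, 0], [-15, 15, -10]]
Expanding along the first row, det(O) = (-1)·(0·(-10) - 0·15) - (-1)·((-5)·(-10) - 0·(-15)) + 0·((-5)·15 - 0·(-15)) = (-1)·0 - (-1)·50 + 0·(-75) = 50
Since det(O) ≠ 0, rank(O) = 3 and the system is completely observable.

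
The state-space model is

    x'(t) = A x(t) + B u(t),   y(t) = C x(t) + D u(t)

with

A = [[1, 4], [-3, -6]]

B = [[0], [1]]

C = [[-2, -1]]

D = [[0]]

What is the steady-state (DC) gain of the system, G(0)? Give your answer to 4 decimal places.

-1.1667

G(0) = C(-A)^{-1}B + D = -C A^{-1} B + D.
det A = 6, so A^{-1} = (1/6)·adj(A) = [[-1, -2/3], [1/2, 1/6]]
A^{-1} B = [-2/3, 1/6]^T
C A^{-1} B = 7/6
G(0) = D - C A^{-1} B = 0 - (7/6) = -7/6 ≈ -1.1667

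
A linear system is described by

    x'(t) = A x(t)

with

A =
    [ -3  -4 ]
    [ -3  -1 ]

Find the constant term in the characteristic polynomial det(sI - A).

For a 2×2 matrix, det(sI - A) = s^2 - (tr A)s + det A.
tr A = -4, det A = -9.
So p(s) = s^2 + 4s - 9.
The constant term is -9.

-9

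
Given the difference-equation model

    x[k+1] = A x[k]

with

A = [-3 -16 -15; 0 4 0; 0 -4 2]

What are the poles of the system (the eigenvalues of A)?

-3, 2, 4

det(zI - A) = z^3 - (tr A)z^2 + (M11 + M22 + M33)z - det A, where Mii is the 2×2 principal minor of A obtained by deleting row i and column i.
tr A = (-3) + 4 + 2 = 3; M11 = 4·2 - 0·(-4) = 8 - 0 = 8; M22 = (-3)·2 - (-15)·0 = -6 - 0 = -6; M33 = (-3)·4 - (-16)·0 = -12 - 0 = -12; sum of minors = -10.
det A = (-3)·(4·2 - 0·(-4)) - (-16)·(0·2 - 0·0) + (-15)·(0·(-4) - 4·0) = (-3)·8 - (-16)·0 + (-15)·0 = -24.
So p(z) = det(zI - A) = z^3 - 3z^2 - 10z + 24.
Rational-root test: any integer root divides 24. Testing small divisors, z = 2 works: p(2) = 8 + (-12) + (-20) + 24 = 0, so (z - 2) is a factor.
Dividing, p(z) = (z - 2)(z^2 - z - 12).
Factor z^2 - z - 12: two numbers with sum 1 and product -12 are 4 and -3, so z^2 - z - 12 = (z - 4)(z + 3).
Hence p(z) = (z - 4) (z - 2) (z + 3), with roots -3, 2, 4.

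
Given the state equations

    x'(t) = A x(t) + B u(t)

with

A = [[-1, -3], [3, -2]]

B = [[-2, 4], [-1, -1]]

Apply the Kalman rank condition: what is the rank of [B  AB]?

AB = [[5, -1], [-4, 14]]
Controllability matrix C = [B  AB] = [[-2, 4, 5, -1], [-1, -1, -4, 14]]
Take the 2×2 submatrix of C formed by columns 1, 2: [[-2, 4], [-1, -1]]. Its determinant is (-2)·(-1) - 4·(-1) = 2 - (-4) = 6 ≠ 0.
So rank(C) ≥ 2; since C has 2 rows, rank(C) = 2.
rank(C) = 2 = n, so the pair (A, B) is completely controllable.

2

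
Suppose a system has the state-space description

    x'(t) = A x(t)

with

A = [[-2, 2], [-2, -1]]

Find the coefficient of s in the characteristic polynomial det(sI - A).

For a 2×2 matrix, det(sI - A) = s^2 - (tr A)s + det A.
tr A = -3, det A = 6.
So p(s) = s^2 + 3s + 6.
The coefficient of s is 3.

3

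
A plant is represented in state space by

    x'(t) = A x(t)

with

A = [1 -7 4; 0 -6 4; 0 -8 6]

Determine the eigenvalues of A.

-2, 1, 2

det(sI - A) = s^3 - (tr A)s^2 + (M11 + M22 + M33)s - det A, where Mii is the 2×2 principal minor of A obtained by deleting row i and column i.
tr A = 1 + (-6) + 6 = 1; M11 = (-6)·6 - 4·(-8) = -36 - (-32) = -4; M22 = 1·6 - 4·0 = 6 - 0 = 6; M33 = 1·(-6) - (-7)·0 = -6 - 0 = -6; sum of minors = -4.
det A = 1·((-6)·6 - 4·(-8)) - (-7)·(0·6 - 4·0) + 4·(0·(-8) - (-6)·0) = 1·(-4) - (-7)·0 + 4·0 = -4.
So p(s) = det(sI - A) = s^3 - s^2 - 4s + 4.
Rational-root test: any integer root divides 4. Testing small divisors, s = 1 works: p(1) = 1 + (-1) + (-4) + 4 = 0, so (s - 1) is a factor.
Dividing, p(s) = (s - 1)(s^2 - 4).
Factor s^2 - 4: two numbers with sum 0 and product -4 are 2 and -2, so s^2 - 4 = (s - 2)(s + 2).
Hence p(s) = (s - 2) (s - 1) (s + 2), with roots -2, 1, 2.
At least one eigenvalue has non-negative real part, so the system is not asymptotically stable.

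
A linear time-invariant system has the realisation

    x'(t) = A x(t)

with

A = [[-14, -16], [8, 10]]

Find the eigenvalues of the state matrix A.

det(sI - A) = s^2 - (tr A)s + det A, with tr A = (-14) + 10 = -4 and det A = (-14)·10 - (-16)·8 = -140 - (-128) = -12.
So p(s) = det(sI - A) = s^2 + 4s - 12.
Factor s^2 + 4s - 12: two numbers with sum -4 and product -12 are 2 and -6, so s^2 + 4s - 12 = (s - 2)(s + 6).
Hence p(s) = (s - 2) (s + 6), with roots -6, 2.
At least one eigenvalue has non-negative real part, so the system is not asymptotically stable.

-6, 2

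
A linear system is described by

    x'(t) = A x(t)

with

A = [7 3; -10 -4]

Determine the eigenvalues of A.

1, 2

det(sI - A) = s^2 - (tr A)s + det A, with tr A = 7 + (-4) = 3 and det A = 7·(-4) - 3·(-10) = -28 - (-30) = 2.
So p(s) = det(sI - A) = s^2 - 3s + 2.
Factor s^2 - 3s + 2: two numbers with sum 3 and product 2 are 2 and 1, so s^2 - 3s + 2 = (s - 2)(s - 1).
Hence p(s) = (s - 2) (s - 1), with roots 1, 2.
At least one eigenvalue has non-negative real part, so the system is not asymptotically stable.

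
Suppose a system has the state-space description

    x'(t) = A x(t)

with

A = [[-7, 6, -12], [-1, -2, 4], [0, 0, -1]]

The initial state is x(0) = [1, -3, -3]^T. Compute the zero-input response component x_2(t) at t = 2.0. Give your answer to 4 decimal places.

det(sI - A) = s^3 - (tr A)s^2 + (M11 + M22 + M33)s - det A, where Mii is the 2×2 principal minor of A obtained by deleting row i and column i.
tr A = (-7) + (-2) + (-1) = -10; M11 = (-2)·(-1) - 4·0 = 2 - 0 = 2; M22 = (-7)·(-1) - (-12)·0 = 7 - 0 = 7; M33 = (-7)·(-2) - 6·(-1) = 14 - (-6) = 20; sum of minors = 29.
det A = (-7)·((-2)·(-1) - 4·0) - 6·((-1)·(-1) - 4·0) + (-12)·((-1)·0 - (-2)·0) = (-7)·2 - 6·1 + (-12)·0 = -20.
So p(s) = det(sI - A) = s^3 + 10s^2 + 29s + 20.
Rational-root test: any integer root divides 20. Testing small divisors, s = -1 works: p(-1) = -1 + 10 + (-29) + 20 = 0, so (s + 1) is a factor.
Dividing, p(s) = (s + 1)(s^2 + 9s + 20).
Factor s^2 + 9s + 20: two numbers with sum -9 and product 20 are -4 and -5, so s^2 + 9s + 20 = (s + 4)(s + 5).
Hence p(s) = (s + 1) (s + 4) (s + 5), with roots -5, -4, -1.
The eigenvalues -5, -4, -1 are distinct and real, so A is diagonalisable and x(t) = e^{At} x(0) = V diag(e^{λ_i t}) V^{-1} x(0), where the columns of V are the eigenvectors.
λ = -5: A - (-5)I = [[-2, 6, -12], [-1, 3, 4], [0, 0, 4]]. v must be orthogonal to every row; (row 1) × (row 2) = [60, 20, 0], so take v_1 = [3, 1, 0]^T.
λ = -4: A - (-4)I = [[-3, 6, -12], [-1, 2, 4], [0, 0, 3]]. v must be orthogonal to every row; (row 1) × (row 2) = [48, 24, 0], so take v_2 = [2, 1, 0]^T.
λ = -1: A - (-1)I = [[-6, 6, -12], [-1, -1, 4], [0, 0, 0]]. v must be orthogonal to every row; (row 1) × (row 2) = [12, 36, 12], so take v_3 = [1, 3, 1]^T.
V = [v_1 v_2 v_3] = [[3, 2, 1], [1, 1, 3], [0, 0, 1]] has det V = 1, so V^{-1} = adj(V)/det V = [[1, -2, 5], [-1, 3, -8], [0, 0, 1]].
Modal coordinates z(0) = V^{-1} x(0): 1·1 + (-2)·(-3) + 5·(-3) = -8; (-1)·1 + 3·(-3) + (-8)·(-3) = 14; 0·1 + 0·(-3) + 1·(-3) = -3; so z(0) = [-8, 14, -3]^T.
x_2(t) = Σ_i (v_i)_2 · z_i(0) · e^{λ_i t} (row 2 of V times the modal terms).
x_2(2.0) = 1·(-8)·e^{-5·2.0} + 1·14·e^{-4·2.0} + 3·(-3)·e^{-1·2.0} = (-8)·0.000045 + 14·0.000335 + (-9)·0.135335 = -1.2137.

-1.2137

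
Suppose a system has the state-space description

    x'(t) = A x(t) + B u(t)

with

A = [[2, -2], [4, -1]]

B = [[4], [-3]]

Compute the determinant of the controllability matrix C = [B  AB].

AB = [[14], [19]]
Controllability matrix C = [B  AB] = [[4, 14], [-3, 19]]
det(C) = 4·19 - 14·(-3) = 76 - (-42) = 118
Since det(C) ≠ 0, rank(C) = 2 and the system is completely controllable.

118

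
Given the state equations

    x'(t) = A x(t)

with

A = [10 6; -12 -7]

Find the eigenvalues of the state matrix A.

det(sI - A) = s^2 - (tr A)s + det A, with tr A = 10 + (-7) = 3 and det A = 10·(-7) - 6·(-12) = -70 - (-72) = 2.
So p(s) = det(sI - A) = s^2 - 3s + 2.
Factor s^2 - 3s + 2: two numbers with sum 3 and product 2 are 2 and 1, so s^2 - 3s + 2 = (s - 2)(s - 1).
Hence p(s) = (s - 2) (s - 1), with roots 1, 2.
At least one eigenvalue has non-negative real part, so the system is not asymptotically stable.

1, 2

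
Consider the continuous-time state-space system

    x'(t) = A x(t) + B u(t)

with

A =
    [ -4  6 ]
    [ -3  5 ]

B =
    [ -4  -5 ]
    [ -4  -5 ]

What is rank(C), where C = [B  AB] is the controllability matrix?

AB = [[-8, -10], [-8, -10]]
Controllability matrix C = [B  AB] = [[-4, -5, -8, -10], [-4, -5, -8, -10]]
Every column of C is a scalar multiple of column 1 = [-4, -4] (multipliers 1, 5/4, 2, 5/2), so the columns span a one-dimensional space.
C ≠ 0, hence rank(C) = 1.
rank(C) = 1 < n = 2, so the pair (A, B) is not completely controllable.

1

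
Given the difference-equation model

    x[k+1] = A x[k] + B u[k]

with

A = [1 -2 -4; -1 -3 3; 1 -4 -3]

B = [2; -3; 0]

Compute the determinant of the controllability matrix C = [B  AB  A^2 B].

AB = [[8], [7], [14]]
A^2B = [[-62], [13], [-62]]
Controllability matrix C = [B  AB  A^2B] = [[2, 8, -62], [-3, 7, 13], [0, 14, -62]]
Expanding along the first row, det(C) = 2·(7·(-62) - 13·14) - 8·((-3)·(-62) - 13·0) + (-62)·((-3)·14 - 7·0) = 2·(-616) - 8·186 + (-62)·(-42) = -116
Since det(C) ≠ 0, rank(C) = 3 and the system is completely controllable.

-116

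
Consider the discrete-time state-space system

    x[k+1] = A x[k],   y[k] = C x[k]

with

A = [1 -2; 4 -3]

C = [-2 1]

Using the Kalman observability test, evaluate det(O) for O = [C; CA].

CA = [[2, 1]]
Observability matrix O = [C; CA] = [[-2, 1], [2, 1]]
det(O) = (-2)·1 - 1·2 = -2 - 2 = -4
Since det(O) ≠ 0, rank(O) = 2 and the system is completely observable.

-4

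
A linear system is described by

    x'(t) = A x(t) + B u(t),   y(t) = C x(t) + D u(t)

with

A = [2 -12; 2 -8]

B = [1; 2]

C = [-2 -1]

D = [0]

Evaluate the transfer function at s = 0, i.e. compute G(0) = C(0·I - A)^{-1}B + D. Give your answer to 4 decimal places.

G(0) = C(-A)^{-1}B + D = -C A^{-1} B + D.
det A = 8, so A^{-1} = (1/8)·adj(A) = [[-1, 3/2], [-1/4, 1/4]]
A^{-1} B = [2, 1/4]^T
C A^{-1} B = -17/4
G(0) = D - C A^{-1} B = 0 - (-17/4) = 17/4 ≈ 4.2500

4.2500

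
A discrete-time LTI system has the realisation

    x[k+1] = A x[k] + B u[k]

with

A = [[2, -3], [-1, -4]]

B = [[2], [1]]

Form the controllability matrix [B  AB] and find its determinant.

-13

AB = [[1], [-6]]
Controllability matrix C = [B  AB] = [[2, 1], [1, -6]]
det(C) = 2·(-6) - 1·1 = -12 - 1 = -13
Since det(C) ≠ 0, rank(C) = 2 and the system is completely controllable.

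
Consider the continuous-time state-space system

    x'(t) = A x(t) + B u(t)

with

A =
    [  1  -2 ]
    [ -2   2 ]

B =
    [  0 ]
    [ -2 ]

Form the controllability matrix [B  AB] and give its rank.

2

AB = [[4], [-4]]
Controllability matrix C = [B  AB] = [[0, 4], [-2, -4]]
det(C) = 0·(-4) - 4·(-2) = 0 - (-8) = 8 ≠ 0, so rank(C) = 2.
rank(C) = 2 = n, so the pair (A, B) is completely controllable.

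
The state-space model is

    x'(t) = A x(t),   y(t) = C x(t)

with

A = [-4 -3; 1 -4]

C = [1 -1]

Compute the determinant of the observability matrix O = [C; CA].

-4

CA = [[-5, 1]]
Observability matrix O = [C; CA] = [[1, -1], [-5, 1]]
det(O) = 1·1 - (-1)·(-5) = 1 - 5 = -4
Since det(O) ≠ 0, rank(O) = 2 and the system is completely observable.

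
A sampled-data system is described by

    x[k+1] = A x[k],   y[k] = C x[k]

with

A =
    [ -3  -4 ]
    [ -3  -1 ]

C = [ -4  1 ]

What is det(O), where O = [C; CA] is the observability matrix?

CA = [[9, 15]]
Observability matrix O = [C; CA] = [[-4, 1], [9, 15]]
det(O) = (-4)·15 - 1·9 = -60 - 9 = -69
Since det(O) ≠ 0, rank(O) = 2 and the system is completely observable.

-69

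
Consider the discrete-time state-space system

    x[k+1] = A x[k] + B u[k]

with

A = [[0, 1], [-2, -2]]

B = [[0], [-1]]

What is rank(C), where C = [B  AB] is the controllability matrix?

2

AB = [[-1], [2]]
Controllability matrix C = [B  AB] = [[0, -1], [-1, 2]]
det(C) = 0·2 - (-1)·(-1) = 0 - 1 = -1 ≠ 0, so rank(C) = 2.
rank(C) = 2 = n, so the pair (A, B) is completely controllable.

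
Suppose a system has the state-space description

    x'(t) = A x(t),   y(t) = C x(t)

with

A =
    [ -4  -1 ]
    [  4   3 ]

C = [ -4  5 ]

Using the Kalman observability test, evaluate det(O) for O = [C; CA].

CA = [[36, 19]]
Observability matrix O = [C; CA] = [[-4, 5], [36, 19]]
det(O) = (-4)·19 - 5·36 = -76 - 180 = -256
Since det(O) ≠ 0, rank(O) = 2 and the system is completely observable.

-256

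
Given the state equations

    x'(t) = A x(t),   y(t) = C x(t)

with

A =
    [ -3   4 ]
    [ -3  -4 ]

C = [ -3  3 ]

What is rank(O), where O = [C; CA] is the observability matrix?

2

CA = [[0, -24]]
Observability matrix O = [C; CA] = [[-3, 3], [0, -24]]
det(O) = (-3)·(-24) - 3·0 = 72 - 0 = 72 ≠ 0, so rank(O) = 2.
rank(O) = 2 = n, so the pair (A, C) is completely observable.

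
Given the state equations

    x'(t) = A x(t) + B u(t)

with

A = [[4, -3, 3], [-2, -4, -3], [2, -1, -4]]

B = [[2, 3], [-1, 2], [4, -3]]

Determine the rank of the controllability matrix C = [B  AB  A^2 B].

AB = [[23, -3], [-12, -5], [-11, 16]]
A^2B = [[95, 51], [35, -22], [102, -65]]
Controllability matrix C = [B  AB  A^2B] = [[2, 3, 23, -3, 95, 51], [-1, 2, -12, -5, 35, -22], [4, -3, -11, 16, 102, -65]]
Take the 3×3 submatrix of C formed by columns 1, 2, 3: [[2, 3, 23], [-1, 2, -12], [4, -3, -11]]. Its determinant is 2·(2·(-11) - (-12)·(-3)) - 3·((-1)·(-11) - (-12)·4) + 23·((-1)·(-3) - 2·4) = 2·(-58) - 3·59 + 23·(-5) = -408 ≠ 0.
So rank(C) ≥ 3; since C has 3 rows, rank(C) = 3.
rank(C) = 3 = n, so the pair (A, B) is completely controllable.

3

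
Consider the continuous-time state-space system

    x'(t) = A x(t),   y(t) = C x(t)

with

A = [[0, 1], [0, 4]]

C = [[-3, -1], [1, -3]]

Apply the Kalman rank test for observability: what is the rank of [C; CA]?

CA = [[0, -7], [0, -11]]
Observability matrix O = [C; CA] = [[-3, -1], [1, -3], [0, -7], [0, -11]]
Take the 2×2 submatrix of O formed by rows 1, 2: [[-3, -1], [1, -3]]. Its determinant is (-3)·(-3) - (-1)·1 = 9 - (-1) = 10 ≠ 0.
So rank(O) ≥ 2; since O has 2 columns, rank(O) = 2.
rank(O) = 2 = n, so the pair (A, C) is completely observable.

2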